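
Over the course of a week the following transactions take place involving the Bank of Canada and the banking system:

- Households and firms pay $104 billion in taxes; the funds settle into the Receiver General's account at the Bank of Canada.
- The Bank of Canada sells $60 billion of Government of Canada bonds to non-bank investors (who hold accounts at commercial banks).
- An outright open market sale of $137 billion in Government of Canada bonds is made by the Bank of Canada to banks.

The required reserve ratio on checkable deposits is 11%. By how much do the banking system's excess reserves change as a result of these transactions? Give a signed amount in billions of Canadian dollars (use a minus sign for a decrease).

-$282.96 billion

Government account inflow $104 billion: reserves −$104B, deposits −$104B.
Asset sale (to non-banks) $60 billion: reserves −$60B, deposits −$60B.
OMO sale (to banks) $137 billion: reserves −$137B, deposits 0.
Totals: Δreserves = −$301B, Δdeposits = −$164B.
Δrequired reserves = 11% × −$164B = −$18.04B.
Δexcess reserves = Δreserves − Δrequired = −$301B − (−$18.04B) = -$282.96 billion.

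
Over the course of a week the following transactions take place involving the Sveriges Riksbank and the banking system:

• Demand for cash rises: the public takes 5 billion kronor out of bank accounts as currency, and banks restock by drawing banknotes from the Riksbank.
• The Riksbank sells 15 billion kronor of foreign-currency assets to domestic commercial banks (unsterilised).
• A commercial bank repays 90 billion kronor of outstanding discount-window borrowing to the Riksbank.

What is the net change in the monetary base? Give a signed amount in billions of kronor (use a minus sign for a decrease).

-105 billion

Currency withdrawal 5 billion kronor: just a shift between currency and reserves — both are base money → 0.
FX sale 15 billion kronor: Riksbank balance sheet contracts → −15B.
Discount-window repayment 90 billion kronor: Riksbank balance sheet contracts → −90B.
Net: 0 − 15 − 90 = -105 billion.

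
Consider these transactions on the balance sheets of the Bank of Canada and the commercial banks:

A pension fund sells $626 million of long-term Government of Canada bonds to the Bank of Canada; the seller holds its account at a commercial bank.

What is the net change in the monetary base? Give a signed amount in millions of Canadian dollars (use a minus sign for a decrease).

+$626 million

Asset purchase (from non-banks) $626 million: Bank of Canada balance sheet expands → +$626M.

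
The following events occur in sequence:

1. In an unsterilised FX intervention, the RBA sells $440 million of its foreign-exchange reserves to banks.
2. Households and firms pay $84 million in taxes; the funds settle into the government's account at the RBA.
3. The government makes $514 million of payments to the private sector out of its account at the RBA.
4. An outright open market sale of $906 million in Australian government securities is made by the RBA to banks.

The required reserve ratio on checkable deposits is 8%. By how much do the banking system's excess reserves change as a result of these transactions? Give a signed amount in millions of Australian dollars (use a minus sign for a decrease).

FX sale $440 million: reserves −$440M, deposits 0.
Government account inflow $84 million: reserves −$84M, deposits −$84M.
Government spending $514 million: reserves +$514M, deposits +$514M.
OMO sale (to banks) $906 million: reserves −$906M, deposits 0.
Totals: Δreserves = −$916M, Δdeposits = +$430M.
Δrequired reserves = 8% × +$430M = +$34.4M.
Δexcess reserves = Δreserves − Δrequired = −$916M − (+$34.4M) = -$950.4 million.

-$950.4 million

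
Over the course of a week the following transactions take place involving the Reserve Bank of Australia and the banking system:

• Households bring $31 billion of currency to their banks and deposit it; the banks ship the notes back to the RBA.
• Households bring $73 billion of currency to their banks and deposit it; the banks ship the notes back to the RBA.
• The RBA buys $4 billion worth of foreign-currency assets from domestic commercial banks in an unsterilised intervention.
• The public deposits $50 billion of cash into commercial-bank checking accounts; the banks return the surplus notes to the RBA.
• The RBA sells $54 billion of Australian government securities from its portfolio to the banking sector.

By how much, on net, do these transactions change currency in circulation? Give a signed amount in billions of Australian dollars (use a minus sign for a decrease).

Currency deposit $31 billion: notes return to the central bank → −$31B.
Currency deposit $73 billion: notes return to the central bank → −$73B.
FX purchase $4 billion: no currency enters or leaves circulation → 0.
Currency deposit $50 billion: notes return to the central bank → −$50B.
OMO sale (to banks) $54 billion: no currency enters or leaves circulation → 0.
Net: −31 − 73 + 0 − 50 + 0 = -$154 billion.

-$154 billion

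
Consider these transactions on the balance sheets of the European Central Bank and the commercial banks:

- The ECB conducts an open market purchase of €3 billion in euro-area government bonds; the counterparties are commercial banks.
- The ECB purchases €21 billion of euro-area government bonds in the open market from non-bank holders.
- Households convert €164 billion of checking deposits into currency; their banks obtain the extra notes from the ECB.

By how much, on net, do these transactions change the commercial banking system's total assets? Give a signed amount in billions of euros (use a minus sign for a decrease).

-€143 billion

OMO purchase (from banks) €3 billion: just an asset swap on bank balance sheets → 0.
Asset purchase (from non-banks) €21 billion: bank balance sheets expand → +€21B.
Currency withdrawal €164 billion: bank balance sheets shrink → −€164B.
Net: 0 + 21 − 164 = -€143 billion.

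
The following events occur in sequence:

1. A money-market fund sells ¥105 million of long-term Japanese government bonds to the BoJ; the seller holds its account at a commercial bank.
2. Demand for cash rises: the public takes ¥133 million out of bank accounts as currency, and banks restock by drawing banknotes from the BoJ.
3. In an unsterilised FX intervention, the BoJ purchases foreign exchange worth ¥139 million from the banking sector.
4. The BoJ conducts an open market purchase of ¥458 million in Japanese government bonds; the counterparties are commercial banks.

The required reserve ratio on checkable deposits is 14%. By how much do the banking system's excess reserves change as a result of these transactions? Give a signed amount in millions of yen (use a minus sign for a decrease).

+¥572.92 million

Asset purchase (from non-banks) ¥105 million: reserves +¥105M, deposits +¥105M.
Currency withdrawal ¥133 million: reserves −¥133M, deposits −¥133M.
FX purchase ¥139 million: reserves +¥139M, deposits 0.
OMO purchase (from banks) ¥458 million: reserves +¥458M, deposits 0.
Totals: Δreserves = +¥569M, Δdeposits = −¥28M.
Δrequired reserves = 14% × −¥28M = −¥3.92M.
Δexcess reserves = Δreserves − Δrequired = +¥569M − (−¥3.92M) = +¥572.92 million.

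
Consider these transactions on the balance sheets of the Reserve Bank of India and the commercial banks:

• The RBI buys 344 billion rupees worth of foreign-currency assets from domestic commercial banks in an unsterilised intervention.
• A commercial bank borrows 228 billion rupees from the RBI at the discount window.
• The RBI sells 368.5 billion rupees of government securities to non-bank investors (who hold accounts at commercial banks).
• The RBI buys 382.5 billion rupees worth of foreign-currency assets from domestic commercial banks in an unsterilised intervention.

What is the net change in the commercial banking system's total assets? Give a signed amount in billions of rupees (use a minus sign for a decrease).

-140.5 billion

RBI balance sheet:
  Assets:      Securities −368.5B, Loans to banks +228B, Foreign assets +726.5B
  Liabilities: Bank reserves +586B
Commercial banking system:
  Assets:      Reserves at CB +586B, Foreign assets −726.5B
  Liabilities: Checkable deposits −368.5B, Borrowings from CB +228B
Change in total bank assets = -140.5 billion.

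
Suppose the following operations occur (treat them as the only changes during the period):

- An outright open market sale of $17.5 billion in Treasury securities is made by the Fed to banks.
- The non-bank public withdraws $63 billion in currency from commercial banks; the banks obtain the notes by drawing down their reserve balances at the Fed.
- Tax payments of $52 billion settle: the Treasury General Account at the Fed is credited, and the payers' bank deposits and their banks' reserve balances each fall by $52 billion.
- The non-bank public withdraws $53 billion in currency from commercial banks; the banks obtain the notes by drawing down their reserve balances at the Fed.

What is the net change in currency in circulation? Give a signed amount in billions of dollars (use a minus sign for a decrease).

OMO sale (to banks) $17.5 billion: no currency enters or leaves circulation → 0.
Currency withdrawal $63 billion: notes leave the central bank → +$63B.
Government account inflow $52 billion: no currency enters or leaves circulation → 0.
Currency withdrawal $53 billion: notes leave the central bank → +$53B.
Net: 0 + 63 + 0 + 53 = +$116 billion.

+$116 billion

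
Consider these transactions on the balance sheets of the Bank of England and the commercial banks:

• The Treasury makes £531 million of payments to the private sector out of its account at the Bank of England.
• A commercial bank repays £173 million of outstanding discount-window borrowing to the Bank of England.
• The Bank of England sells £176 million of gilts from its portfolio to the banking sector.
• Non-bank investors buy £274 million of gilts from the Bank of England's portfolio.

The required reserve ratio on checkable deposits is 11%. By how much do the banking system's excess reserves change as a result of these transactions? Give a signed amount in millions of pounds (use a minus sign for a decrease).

Government spending £531 million: reserves +£531M, deposits +£531M.
Discount-window repayment £173 million: reserves −£173M, deposits 0.
OMO sale (to banks) £176 million: reserves −£176M, deposits 0.
Asset sale (to non-banks) £274 million: reserves −£274M, deposits −£274M.
Totals: Δreserves = −£92M, Δdeposits = +£257M.
Δrequired reserves = 11% × +£257M = +£28.27M.
Δexcess reserves = Δreserves − Δrequired = −£92M − (+£28.27M) = -£120.27 million.

-£120.27 million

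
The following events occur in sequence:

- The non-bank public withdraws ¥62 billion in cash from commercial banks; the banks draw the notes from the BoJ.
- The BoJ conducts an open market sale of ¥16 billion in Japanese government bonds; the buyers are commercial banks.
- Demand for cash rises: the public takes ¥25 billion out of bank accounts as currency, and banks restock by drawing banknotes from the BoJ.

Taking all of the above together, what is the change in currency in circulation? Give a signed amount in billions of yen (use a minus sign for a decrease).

+¥87 billion

Currency withdrawal ¥62 billion: notes leave the central bank → +¥62B.
OMO sale (to banks) ¥16 billion: no currency enters or leaves circulation → 0.
Currency withdrawal ¥25 billion: notes leave the central bank → +¥25B.
Net: 62 + 0 + 25 = +¥87 billion.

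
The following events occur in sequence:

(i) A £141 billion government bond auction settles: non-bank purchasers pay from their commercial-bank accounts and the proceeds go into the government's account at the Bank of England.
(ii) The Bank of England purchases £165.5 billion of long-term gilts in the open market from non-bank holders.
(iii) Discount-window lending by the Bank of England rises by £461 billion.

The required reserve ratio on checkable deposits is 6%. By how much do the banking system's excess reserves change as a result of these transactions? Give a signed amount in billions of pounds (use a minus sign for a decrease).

+£484.03 billion

Government account inflow £141 billion: reserves −£141B, deposits −£141B.
Asset purchase (from non-banks) £165.5 billion: reserves +£165.5B, deposits +£165.5B.
Discount-window loan £461 billion: reserves +£461B, deposits 0.
Totals: Δreserves = +£485.5B, Δdeposits = +£24.5B.
Δrequired reserves = 6% × +£24.5B = +£1.47B.
Δexcess reserves = Δreserves − Δrequired = +£485.5B − (+£1.47B) = +£484.03 billion.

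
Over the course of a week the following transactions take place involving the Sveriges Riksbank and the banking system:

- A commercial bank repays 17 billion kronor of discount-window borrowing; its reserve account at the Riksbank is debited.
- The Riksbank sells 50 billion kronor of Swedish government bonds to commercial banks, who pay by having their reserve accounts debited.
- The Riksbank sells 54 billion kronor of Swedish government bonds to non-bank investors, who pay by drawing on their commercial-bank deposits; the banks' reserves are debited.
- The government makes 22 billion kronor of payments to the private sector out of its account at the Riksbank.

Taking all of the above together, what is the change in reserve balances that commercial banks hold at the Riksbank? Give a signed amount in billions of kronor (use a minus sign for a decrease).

-99 billion

Riksbank balance sheet:
  Assets:      Securities −104B, Loans to banks −17B
  Liabilities: Bank reserves −99B, Government deposits −22B
So the change in reserve balances that commercial banks hold at the Riksbank is -99 billion.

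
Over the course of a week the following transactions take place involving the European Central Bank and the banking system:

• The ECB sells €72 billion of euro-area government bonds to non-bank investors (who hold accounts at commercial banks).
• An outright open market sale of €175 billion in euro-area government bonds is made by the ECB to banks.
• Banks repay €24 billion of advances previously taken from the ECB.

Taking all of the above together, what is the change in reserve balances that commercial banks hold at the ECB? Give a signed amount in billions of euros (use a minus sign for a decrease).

-€271 billion

Asset sale (to non-banks) €72 billion: the non-bank buyers' banks settle from reserves → −€72B.
OMO sale (to banks) €175 billion: the buying banks pay out of their reserve balances → −€175B.
Discount-window repayment €24 billion: repayment is debited from reserves → −€24B.
Net: −72 − 175 − 24 = -€271 billion.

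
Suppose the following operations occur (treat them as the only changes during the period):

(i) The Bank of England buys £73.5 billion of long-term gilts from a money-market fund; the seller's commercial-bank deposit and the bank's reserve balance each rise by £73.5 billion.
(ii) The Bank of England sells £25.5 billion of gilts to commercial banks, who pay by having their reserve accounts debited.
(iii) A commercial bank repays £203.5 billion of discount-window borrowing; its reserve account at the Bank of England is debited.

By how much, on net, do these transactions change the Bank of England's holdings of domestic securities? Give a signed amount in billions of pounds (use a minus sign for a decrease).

+£48 billion

Bank of England balance sheet:
  Assets:      Securities +£48B, Loans to banks −£203.5B
  Liabilities: Bank reserves −£155.5B
So the change in the Bank of England's holdings of domestic securities is +£48 billion.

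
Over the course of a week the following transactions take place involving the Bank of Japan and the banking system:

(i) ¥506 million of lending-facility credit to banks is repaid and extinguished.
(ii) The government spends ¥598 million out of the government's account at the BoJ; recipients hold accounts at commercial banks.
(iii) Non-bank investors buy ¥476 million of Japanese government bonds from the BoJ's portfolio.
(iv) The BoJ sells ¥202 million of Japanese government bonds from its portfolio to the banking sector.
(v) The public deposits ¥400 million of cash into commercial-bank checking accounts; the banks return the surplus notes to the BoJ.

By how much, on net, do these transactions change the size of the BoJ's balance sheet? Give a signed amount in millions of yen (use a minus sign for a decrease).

-¥1184 million

BoJ balance sheet:
  Assets:      Securities −¥678M, Loans to banks −¥506M
  Liabilities: Bank reserves −¥186M, Currency in circulation −¥400M, Government deposits −¥598M
Commercial banking system:
  Assets:      Reserves at CB −¥186M, Securities +¥202M
  Liabilities: Checkable deposits +¥522M, Borrowings from CB −¥506M
Change in total BoJ assets = -¥1184 million.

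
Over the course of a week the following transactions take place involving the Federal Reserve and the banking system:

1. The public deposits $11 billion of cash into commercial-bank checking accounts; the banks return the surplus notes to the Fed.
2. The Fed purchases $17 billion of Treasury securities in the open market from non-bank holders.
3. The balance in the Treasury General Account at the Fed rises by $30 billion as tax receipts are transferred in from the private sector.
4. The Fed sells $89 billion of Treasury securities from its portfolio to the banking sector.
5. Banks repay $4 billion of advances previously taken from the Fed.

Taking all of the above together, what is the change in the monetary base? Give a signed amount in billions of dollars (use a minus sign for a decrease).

-$106 billion

Currency deposit $11 billion: just a shift between currency and reserves — both are base money → 0.
Asset purchase (from non-banks) $17 billion: Fed balance sheet expands → +$17B.
Government account inflow $30 billion: reserves shift to a non-base liability → −$30B.
OMO sale (to banks) $89 billion: Fed balance sheet contracts → −$89B.
Discount-window repayment $4 billion: Fed balance sheet contracts → −$4B.
Net: 0 + 17 − 30 − 89 − 4 = -$106 billion.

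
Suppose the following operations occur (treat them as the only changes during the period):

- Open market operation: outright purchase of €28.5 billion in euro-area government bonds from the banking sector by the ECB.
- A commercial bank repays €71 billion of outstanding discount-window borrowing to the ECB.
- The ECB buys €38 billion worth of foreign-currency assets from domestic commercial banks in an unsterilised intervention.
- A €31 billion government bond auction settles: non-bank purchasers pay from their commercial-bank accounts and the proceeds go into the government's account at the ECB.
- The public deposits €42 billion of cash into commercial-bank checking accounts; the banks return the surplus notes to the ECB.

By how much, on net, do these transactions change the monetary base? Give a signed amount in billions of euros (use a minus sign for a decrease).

-€35.5 billion

ECB balance sheet:
  Assets:      Securities +€28.5B, Loans to banks −€71B, Foreign assets +€38B
  Liabilities: Bank reserves +€6.5B, Currency in circulation −€42B, Government deposits +€31B
Commercial banking system:
  Assets:      Reserves at CB +€6.5B, Securities −€28.5B, Foreign assets −€38B
  Liabilities: Checkable deposits +€11B, Borrowings from CB −€71B
Monetary base = currency + reserves: −€42B + (+€6.5B) = -€35.5 billion.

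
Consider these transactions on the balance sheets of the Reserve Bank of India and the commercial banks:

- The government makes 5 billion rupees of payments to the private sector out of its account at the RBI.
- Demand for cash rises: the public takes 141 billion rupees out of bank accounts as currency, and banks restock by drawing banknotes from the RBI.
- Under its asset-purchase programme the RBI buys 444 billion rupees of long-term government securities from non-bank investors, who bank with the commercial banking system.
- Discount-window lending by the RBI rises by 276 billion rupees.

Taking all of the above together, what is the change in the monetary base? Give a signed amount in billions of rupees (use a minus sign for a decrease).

Government spending 5 billion rupees: a non-base liability converts back to reserves → +5B.
Currency withdrawal 141 billion rupees: just a shift between currency and reserves — both are base money → 0.
Asset purchase (from non-banks) 444 billion rupees: RBI balance sheet expands → +444B.
Discount-window loan 276 billion rupees: RBI balance sheet expands → +276B.
Net: 5 + 0 + 444 + 276 = +725 billion.

+725 billion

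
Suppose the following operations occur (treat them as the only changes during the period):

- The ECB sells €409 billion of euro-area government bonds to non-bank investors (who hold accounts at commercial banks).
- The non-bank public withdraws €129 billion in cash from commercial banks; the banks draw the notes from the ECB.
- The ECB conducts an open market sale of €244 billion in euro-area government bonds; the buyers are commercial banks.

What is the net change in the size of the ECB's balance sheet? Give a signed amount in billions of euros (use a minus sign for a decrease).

ECB balance sheet:
  Assets:      Securities −€653B
  Liabilities: Bank reserves −€782B, Currency in circulation +€129B
Commercial banking system:
  Assets:      Reserves at CB −€782B, Securities +€244B
  Liabilities: Checkable deposits −€538B
Change in total ECB assets = -€653 billion.

-€653 billion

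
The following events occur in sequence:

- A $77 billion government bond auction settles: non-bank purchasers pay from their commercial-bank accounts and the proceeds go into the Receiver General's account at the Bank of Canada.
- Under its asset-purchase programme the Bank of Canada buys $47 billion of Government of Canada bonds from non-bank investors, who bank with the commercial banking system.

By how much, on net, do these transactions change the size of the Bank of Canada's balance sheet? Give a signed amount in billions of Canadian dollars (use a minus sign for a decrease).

+$47 billion

Bank of Canada balance sheet:
  Assets:      Securities +$47B
  Liabilities: Bank reserves −$30B, Government deposits +$77B
Change in total Bank of Canada assets = +$47 billion.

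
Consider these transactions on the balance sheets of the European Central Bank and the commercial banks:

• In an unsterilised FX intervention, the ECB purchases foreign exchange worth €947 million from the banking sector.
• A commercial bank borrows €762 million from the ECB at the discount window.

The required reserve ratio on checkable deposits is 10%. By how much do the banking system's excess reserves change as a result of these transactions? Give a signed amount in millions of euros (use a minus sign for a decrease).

FX purchase €947 million: reserves +€947M, deposits 0.
Discount-window loan €762 million: reserves +€762M, deposits 0.
Totals: Δreserves = +€1709M, Δdeposits = 0.
Δrequired reserves = 10% × 0 = 0.
Δexcess reserves = Δreserves − Δrequired = +€1709M − (0) = +€1709 million.

+€1709 million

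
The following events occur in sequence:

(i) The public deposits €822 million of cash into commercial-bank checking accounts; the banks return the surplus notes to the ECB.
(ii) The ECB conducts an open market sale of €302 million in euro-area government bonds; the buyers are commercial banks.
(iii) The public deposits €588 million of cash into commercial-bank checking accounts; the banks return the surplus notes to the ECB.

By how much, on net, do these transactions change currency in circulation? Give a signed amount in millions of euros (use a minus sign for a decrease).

-€1410 million

Currency deposit €822 million: notes return to the central bank → −€822M.
OMO sale (to banks) €302 million: no currency enters or leaves circulation → 0.
Currency deposit €588 million: notes return to the central bank → −€588M.
Net: −822 + 0 − 588 = -€1410 million.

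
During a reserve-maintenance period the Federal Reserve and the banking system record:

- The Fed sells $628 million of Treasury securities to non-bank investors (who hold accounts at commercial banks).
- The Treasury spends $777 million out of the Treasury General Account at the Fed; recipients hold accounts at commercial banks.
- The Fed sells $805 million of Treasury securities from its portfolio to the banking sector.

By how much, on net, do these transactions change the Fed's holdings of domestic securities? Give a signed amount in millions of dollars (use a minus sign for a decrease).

Fed balance sheet:
  Assets:      Securities −$1433M
  Liabilities: Bank reserves −$656M, Government deposits −$777M
Commercial banking system:
  Assets:      Reserves at CB −$656M, Securities +$805M
  Liabilities: Checkable deposits +$149M
So the change in the Fed's holdings of domestic securities is -$1433 million.

-$1433 million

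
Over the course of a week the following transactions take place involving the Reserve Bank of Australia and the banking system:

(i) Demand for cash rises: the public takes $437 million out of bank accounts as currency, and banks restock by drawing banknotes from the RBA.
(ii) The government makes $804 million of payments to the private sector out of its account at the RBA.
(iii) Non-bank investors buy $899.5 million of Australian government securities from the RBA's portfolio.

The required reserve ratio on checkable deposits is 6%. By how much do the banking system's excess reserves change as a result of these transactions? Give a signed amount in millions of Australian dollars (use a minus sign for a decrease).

Currency withdrawal $437 million: reserves −$437M, deposits −$437M.
Government spending $804 million: reserves +$804M, deposits +$804M.
Asset sale (to non-banks) $899.5 million: reserves −$899.5M, deposits −$899.5M.
Totals: Δreserves = −$532.5M, Δdeposits = −$532.5M.
Δrequired reserves = 6% × −$532.5M = −$31.95M.
Δexcess reserves = Δreserves − Δrequired = −$532.5M − (−$31.95M) = -$500.55 million.

-$500.55 million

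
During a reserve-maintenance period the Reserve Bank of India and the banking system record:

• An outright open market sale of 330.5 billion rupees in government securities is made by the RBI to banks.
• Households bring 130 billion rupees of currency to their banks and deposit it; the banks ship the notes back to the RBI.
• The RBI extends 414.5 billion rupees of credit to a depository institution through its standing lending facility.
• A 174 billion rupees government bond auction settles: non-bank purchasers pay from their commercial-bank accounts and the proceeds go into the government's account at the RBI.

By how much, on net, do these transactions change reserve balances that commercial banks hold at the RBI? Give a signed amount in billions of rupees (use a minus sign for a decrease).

OMO sale (to banks) 330.5 billion rupees: the buying banks pay out of their reserve balances → −330.5B.
Currency deposit 130 billion rupees: returned notes are swapped for reserve credit → +130B.
Discount-window loan 414.5 billion rupees: the loan is credited to the bank's reserve account → +414.5B.
Government account inflow 174 billion rupees: funds move from bank reserves into the government account → −174B.
Net: −330.5 + 130 + 414.5 − 174 = +40 billion.

+40 billion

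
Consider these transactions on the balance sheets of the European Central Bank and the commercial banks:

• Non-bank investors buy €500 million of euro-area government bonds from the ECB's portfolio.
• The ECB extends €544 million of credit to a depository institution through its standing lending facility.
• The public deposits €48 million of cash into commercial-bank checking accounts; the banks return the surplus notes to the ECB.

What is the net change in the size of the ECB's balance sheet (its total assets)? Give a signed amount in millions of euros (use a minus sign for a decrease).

+€44 million

Asset sale (to non-banks) €500 million: an ECB asset is shed → −€500M.
Discount-window loan €544 million: an ECB asset is acquired → +€544M.
Currency deposit €48 million: only the composition of liabilities changes → 0.
Net: −500 + 544 + 0 = +€44 million.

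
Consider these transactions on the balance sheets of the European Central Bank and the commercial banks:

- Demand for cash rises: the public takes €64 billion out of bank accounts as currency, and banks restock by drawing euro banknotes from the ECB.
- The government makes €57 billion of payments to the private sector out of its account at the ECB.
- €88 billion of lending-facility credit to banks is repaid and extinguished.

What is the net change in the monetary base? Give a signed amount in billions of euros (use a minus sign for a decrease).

-€31 billion

ECB balance sheet:
  Assets:      Loans to banks −€88B
  Liabilities: Bank reserves −€95B, Currency in circulation +€64B, Government deposits −€57B
Commercial banking system:
  Assets:      Reserves at CB −€95B
  Liabilities: Checkable deposits −€7B, Borrowings from CB −€88B
Monetary base = currency + reserves: +€64B + (−€95B) = -€31 billion.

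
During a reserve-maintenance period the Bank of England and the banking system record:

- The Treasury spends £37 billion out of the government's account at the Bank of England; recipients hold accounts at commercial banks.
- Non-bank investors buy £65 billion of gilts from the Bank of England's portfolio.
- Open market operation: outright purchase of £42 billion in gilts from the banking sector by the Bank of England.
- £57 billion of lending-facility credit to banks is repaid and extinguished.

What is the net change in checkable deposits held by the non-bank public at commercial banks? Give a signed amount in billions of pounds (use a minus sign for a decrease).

-£28 billion

Bank of England balance sheet:
  Assets:      Securities −£23B, Loans to banks −£57B
  Liabilities: Bank reserves −£43B, Government deposits −£37B
Commercial banking system:
  Assets:      Reserves at CB −£43B, Securities −£42B
  Liabilities: Checkable deposits −£28B, Borrowings from CB −£57B
So the change in checkable deposits held by the non-bank public at commercial banks is -£28 billion.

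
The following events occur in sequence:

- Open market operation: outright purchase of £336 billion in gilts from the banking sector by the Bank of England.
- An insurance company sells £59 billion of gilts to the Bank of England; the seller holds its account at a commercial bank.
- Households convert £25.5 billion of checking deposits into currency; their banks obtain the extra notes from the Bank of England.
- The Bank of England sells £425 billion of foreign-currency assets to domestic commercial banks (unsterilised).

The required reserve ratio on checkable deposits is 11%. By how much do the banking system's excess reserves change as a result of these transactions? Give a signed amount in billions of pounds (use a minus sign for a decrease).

-£59.185 billion

OMO purchase (from banks) £336 billion: reserves +£336B, deposits 0.
Asset purchase (from non-banks) £59 billion: reserves +£59B, deposits +£59B.
Currency withdrawal £25.5 billion: reserves −£25.5B, deposits −£25.5B.
FX sale £425 billion: reserves −£425B, deposits 0.
Totals: Δreserves = −£55.5B, Δdeposits = +£33.5B.
Δrequired reserves = 11% × +£33.5B = +£3.685B.
Δexcess reserves = Δreserves − Δrequired = −£55.5B − (+£3.685B) = -£59.185 billion.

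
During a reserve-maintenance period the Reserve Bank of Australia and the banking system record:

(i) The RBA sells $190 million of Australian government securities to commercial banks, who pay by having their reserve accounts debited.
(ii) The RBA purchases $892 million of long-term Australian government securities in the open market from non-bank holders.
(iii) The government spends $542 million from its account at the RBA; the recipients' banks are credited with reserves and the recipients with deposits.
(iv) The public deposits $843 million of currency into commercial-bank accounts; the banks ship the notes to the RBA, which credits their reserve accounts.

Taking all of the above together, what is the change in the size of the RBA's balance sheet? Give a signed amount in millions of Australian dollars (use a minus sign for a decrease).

RBA balance sheet:
  Assets:      Securities +$702M
  Liabilities: Bank reserves +$2087M, Currency in circulation −$843M, Government deposits −$542M
Change in total RBA assets = +$702 million.

+$702 million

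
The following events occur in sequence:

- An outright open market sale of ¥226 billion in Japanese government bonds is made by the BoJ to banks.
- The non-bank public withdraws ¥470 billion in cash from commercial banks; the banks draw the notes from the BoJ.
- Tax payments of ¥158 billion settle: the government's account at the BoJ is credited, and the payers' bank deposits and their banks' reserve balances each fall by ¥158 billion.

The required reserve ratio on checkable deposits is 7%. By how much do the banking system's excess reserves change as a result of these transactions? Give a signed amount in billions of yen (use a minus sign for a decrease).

OMO sale (to banks) ¥226 billion: reserves −¥226B, deposits 0.
Currency withdrawal ¥470 billion: reserves −¥470B, deposits −¥470B.
Government account inflow ¥158 billion: reserves −¥158B, deposits −¥158B.
Totals: Δreserves = −¥854B, Δdeposits = −¥628B.
Δrequired reserves = 7% × −¥628B = −¥43.96B.
Δexcess reserves = Δreserves − Δrequired = −¥854B − (−¥43.96B) = -¥810.04 billion.

-¥810.04 billion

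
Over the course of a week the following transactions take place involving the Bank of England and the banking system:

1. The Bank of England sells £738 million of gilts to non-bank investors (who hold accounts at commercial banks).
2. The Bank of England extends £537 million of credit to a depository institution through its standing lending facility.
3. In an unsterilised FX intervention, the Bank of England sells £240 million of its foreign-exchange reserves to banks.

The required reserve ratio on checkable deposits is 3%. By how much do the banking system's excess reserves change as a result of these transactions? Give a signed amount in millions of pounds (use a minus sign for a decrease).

-£418.86 million

Asset sale (to non-banks) £738 million: reserves −£738M, deposits −£738M.
Discount-window loan £537 million: reserves +£537M, deposits 0.
FX sale £240 million: reserves −£240M, deposits 0.
Totals: Δreserves = −£441M, Δdeposits = −£738M.
Δrequired reserves = 3% × −£738M = −£22.14M.
Δexcess reserves = Δreserves − Δrequired = −£441M − (−£22.14M) = -£418.86 million.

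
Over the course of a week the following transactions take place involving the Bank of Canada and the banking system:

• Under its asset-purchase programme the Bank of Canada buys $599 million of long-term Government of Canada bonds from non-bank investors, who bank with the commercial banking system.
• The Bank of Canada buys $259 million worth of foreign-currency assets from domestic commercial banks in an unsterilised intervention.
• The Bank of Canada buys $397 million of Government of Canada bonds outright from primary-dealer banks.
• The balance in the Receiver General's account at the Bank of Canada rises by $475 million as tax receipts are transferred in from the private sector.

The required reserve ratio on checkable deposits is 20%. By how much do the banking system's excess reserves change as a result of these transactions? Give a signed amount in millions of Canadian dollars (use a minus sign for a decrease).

+$755.2 million

Asset purchase (from non-banks) $599 million: reserves +$599M, deposits +$599M.
FX purchase $259 million: reserves +$259M, deposits 0.
OMO purchase (from banks) $397 million: reserves +$397M, deposits 0.
Government account inflow $475 million: reserves −$475M, deposits −$475M.
Totals: Δreserves = +$780M, Δdeposits = +$124M.
Δrequired reserves = 20% × +$124M = +$24.8M.
Δexcess reserves = Δreserves − Δrequired = +$780M − (+$24.8M) = +$755.2 million.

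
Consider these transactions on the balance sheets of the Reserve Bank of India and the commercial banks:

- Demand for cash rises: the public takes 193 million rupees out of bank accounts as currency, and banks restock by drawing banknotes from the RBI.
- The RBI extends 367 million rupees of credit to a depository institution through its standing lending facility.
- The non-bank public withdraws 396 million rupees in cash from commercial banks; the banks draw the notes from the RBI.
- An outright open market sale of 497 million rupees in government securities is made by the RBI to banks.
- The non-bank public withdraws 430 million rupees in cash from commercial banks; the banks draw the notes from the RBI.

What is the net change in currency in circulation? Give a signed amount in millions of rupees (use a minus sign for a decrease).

+1019 million

RBI balance sheet:
  Assets:      Securities −497M, Loans to banks +367M
  Liabilities: Bank reserves −1149M, Currency in circulation +1019M
Commercial banking system:
  Assets:      Reserves at CB −1149M, Securities +497M
  Liabilities: Checkable deposits −1019M, Borrowings from CB +367M
So the change in currency in circulation is +1019 million.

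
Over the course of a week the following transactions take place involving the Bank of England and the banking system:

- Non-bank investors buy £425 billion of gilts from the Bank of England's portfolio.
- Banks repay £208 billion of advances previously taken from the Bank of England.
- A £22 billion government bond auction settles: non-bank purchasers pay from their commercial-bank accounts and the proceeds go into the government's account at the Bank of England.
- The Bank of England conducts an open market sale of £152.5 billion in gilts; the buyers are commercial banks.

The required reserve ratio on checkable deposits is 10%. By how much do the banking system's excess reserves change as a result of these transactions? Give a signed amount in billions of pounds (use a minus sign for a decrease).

Asset sale (to non-banks) £425 billion: reserves −£425B, deposits −£425B.
Discount-window repayment £208 billion: reserves −£208B, deposits 0.
Government account inflow £22 billion: reserves −£22B, deposits −£22B.
OMO sale (to banks) £152.5 billion: reserves −£152.5B, deposits 0.
Totals: Δreserves = −£807.5B, Δdeposits = −£447B.
Δrequired reserves = 10% × −£447B = −£44.7B.
Δexcess reserves = Δreserves − Δrequired = −£807.5B − (−£44.7B) = -£762.8 billion.

-£762.8 billion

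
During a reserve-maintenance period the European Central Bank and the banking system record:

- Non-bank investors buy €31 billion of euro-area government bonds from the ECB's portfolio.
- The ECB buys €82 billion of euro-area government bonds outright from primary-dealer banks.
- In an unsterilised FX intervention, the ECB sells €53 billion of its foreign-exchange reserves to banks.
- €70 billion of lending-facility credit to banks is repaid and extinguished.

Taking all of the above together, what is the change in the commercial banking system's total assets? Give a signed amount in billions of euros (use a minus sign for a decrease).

Asset sale (to non-banks) €31 billion: bank balance sheets shrink → −€31B.
OMO purchase (from banks) €82 billion: just an asset swap on bank balance sheets → 0.
FX sale €53 billion: just an asset swap on bank balance sheets → 0.
Discount-window repayment €70 billion: bank balance sheets shrink → −€70B.
Net: −31 + 0 + 0 − 70 = -€101 billion.

-€101 billion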